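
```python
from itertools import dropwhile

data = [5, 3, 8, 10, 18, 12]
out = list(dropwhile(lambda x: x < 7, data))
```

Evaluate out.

Step 1: dropwhile drops elements while < 7:
  5 < 7: dropped
  3 < 7: dropped
  8: kept (dropping stopped)
Step 2: Remaining elements kept regardless of condition.
Therefore out = [8, 10, 18, 12].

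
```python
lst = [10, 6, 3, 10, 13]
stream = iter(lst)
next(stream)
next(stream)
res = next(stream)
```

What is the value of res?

Step 1: Create iterator over [10, 6, 3, 10, 13].
Step 2: next() consumes 10.
Step 3: next() consumes 6.
Step 4: next() returns 3.
Therefore res = 3.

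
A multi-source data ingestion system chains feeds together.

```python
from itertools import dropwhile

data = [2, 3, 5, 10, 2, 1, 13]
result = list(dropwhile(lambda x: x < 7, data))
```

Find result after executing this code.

Step 1: dropwhile drops elements while < 7:
  2 < 7: dropped
  3 < 7: dropped
  5 < 7: dropped
  10: kept (dropping stopped)
Step 2: Remaining elements kept regardless of condition.
Therefore result = [10, 2, 1, 13].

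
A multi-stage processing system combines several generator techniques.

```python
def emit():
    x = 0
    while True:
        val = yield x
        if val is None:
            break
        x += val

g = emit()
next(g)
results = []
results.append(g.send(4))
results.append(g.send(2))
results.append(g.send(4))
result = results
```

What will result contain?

Step 1: next(g) -> yield 0.
Step 2: send(4) -> x = 4, yield 4.
Step 3: send(2) -> x = 6, yield 6.
Step 4: send(4) -> x = 10, yield 10.
Therefore result = [4, 6, 10].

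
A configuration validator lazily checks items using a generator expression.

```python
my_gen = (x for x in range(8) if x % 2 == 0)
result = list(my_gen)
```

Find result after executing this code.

Step 1: Filter range(8) keeping only even values:
  x=0: even, included
  x=1: odd, excluded
  x=2: even, included
  x=3: odd, excluded
  x=4: even, included
  x=5: odd, excluded
  x=6: even, included
  x=7: odd, excluded
Therefore result = [0, 2, 4, 6].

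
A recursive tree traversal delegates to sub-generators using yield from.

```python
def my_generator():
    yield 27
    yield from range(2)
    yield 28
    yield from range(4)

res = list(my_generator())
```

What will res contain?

Step 1: Trace yields in order:
  yield 27
  yield 0
  yield 1
  yield 28
  yield 0
  yield 1
  yield 2
  yield 3
Therefore res = [27, 0, 1, 28, 0, 1, 2, 3].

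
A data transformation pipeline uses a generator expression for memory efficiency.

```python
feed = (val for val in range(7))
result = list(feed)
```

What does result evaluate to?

Step 1: Generator expression iterates range(7): [0, 1, 2, 3, 4, 5, 6].
Step 2: list() collects all values.
Therefore result = [0, 1, 2, 3, 4, 5, 6].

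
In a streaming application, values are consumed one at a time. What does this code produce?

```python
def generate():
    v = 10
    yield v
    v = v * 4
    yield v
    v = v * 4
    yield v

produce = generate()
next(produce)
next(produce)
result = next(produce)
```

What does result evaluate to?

Step 1: Trace through generator execution:
  Yield 1: v starts at 10, yield 10
  Yield 2: v = 10 * 4 = 40, yield 40
  Yield 3: v = 40 * 4 = 160, yield 160
Step 2: First next() gets 10, second next() gets the second value, third next() yields 160.
Therefore result = 160.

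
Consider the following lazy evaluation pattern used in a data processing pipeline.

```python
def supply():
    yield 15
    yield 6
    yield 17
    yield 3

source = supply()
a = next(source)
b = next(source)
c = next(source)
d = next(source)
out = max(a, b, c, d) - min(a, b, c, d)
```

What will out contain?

Step 1: Create generator and consume all values:
  a = next(source) = 15
  b = next(source) = 6
  c = next(source) = 17
  d = next(source) = 3
Step 2: max = 17, min = 3, out = 17 - 3 = 14.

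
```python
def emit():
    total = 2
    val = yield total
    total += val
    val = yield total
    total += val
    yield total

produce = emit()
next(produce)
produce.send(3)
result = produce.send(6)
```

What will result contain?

Step 1: next() -> yield total=2.
Step 2: send(3) -> val=3, total = 2+3 = 5, yield 5.
Step 3: send(6) -> val=6, total = 5+6 = 11, yield 11.
Therefore result = 11.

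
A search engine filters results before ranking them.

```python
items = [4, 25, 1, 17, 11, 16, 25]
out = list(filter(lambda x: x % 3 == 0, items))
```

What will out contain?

Step 1: Filter elements divisible by 3:
  4 % 3 = 1: removed
  25 % 3 = 1: removed
  1 % 3 = 1: removed
  17 % 3 = 2: removed
  11 % 3 = 2: removed
  16 % 3 = 1: removed
  25 % 3 = 1: removed
Therefore out = [].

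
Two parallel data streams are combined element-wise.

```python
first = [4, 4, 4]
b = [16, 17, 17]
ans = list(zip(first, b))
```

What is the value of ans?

Step 1: zip pairs elements at same index:
  Index 0: (4, 16)
  Index 1: (4, 17)
  Index 2: (4, 17)
Therefore ans = [(4, 16), (4, 17), (4, 17)].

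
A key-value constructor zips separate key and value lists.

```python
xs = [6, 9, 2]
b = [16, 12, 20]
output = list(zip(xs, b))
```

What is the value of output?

Step 1: zip pairs elements at same index:
  Index 0: (6, 16)
  Index 1: (9, 12)
  Index 2: (2, 20)
Therefore output = [(6, 16), (9, 12), (2, 20)].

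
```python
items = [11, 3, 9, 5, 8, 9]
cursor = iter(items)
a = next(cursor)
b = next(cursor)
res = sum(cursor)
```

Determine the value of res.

Step 1: Create iterator over [11, 3, 9, 5, 8, 9].
Step 2: a = next() = 11, b = next() = 3.
Step 3: sum() of remaining [9, 5, 8, 9] = 31.
Therefore res = 31.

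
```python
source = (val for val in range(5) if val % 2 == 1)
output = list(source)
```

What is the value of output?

Step 1: Filter range(5) keeping only odd values:
  val=0: even, excluded
  val=1: odd, included
  val=2: even, excluded
  val=3: odd, included
  val=4: even, excluded
Therefore output = [1, 3].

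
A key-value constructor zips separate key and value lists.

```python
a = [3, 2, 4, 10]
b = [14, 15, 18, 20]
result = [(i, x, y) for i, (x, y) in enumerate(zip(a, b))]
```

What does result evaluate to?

Step 1: enumerate(zip(a, b)) gives index with paired elements:
  i=0: (3, 14)
  i=1: (2, 15)
  i=2: (4, 18)
  i=3: (10, 20)
Therefore result = [(0, 3, 14), (1, 2, 15), (2, 4, 18), (3, 10, 20)].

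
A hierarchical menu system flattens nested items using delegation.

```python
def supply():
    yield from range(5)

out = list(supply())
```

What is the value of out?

Step 1: yield from delegates to the iterable, yielding each element.
Step 2: Collected values: [0, 1, 2, 3, 4].
Therefore out = [0, 1, 2, 3, 4].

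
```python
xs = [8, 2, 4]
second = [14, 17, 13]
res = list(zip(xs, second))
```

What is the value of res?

Step 1: zip pairs elements at same index:
  Index 0: (8, 14)
  Index 1: (2, 17)
  Index 2: (4, 13)
Therefore res = [(8, 14), (2, 17), (4, 13)].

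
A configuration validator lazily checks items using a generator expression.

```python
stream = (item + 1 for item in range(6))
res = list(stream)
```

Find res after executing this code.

Step 1: For each item in range(6), compute item+1:
  item=0: 0+1 = 1
  item=1: 1+1 = 2
  item=2: 2+1 = 3
  item=3: 3+1 = 4
  item=4: 4+1 = 5
  item=5: 5+1 = 6
Therefore res = [1, 2, 3, 4, 5, 6].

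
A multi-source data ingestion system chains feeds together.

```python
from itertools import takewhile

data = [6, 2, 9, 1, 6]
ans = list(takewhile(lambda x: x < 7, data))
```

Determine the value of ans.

Step 1: takewhile stops at first element >= 7:
  6 < 7: take
  2 < 7: take
  9 >= 7: stop
Therefore ans = [6, 2].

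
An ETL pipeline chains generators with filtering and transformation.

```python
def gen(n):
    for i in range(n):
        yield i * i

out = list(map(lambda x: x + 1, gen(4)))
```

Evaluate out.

Step 1: gen(4) yields squares: [0, 1, 4, 9].
Step 2: map adds 1 to each: [1, 2, 5, 10].
Therefore out = [1, 2, 5, 10].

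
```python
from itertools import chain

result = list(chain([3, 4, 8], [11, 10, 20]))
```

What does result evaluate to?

Step 1: chain() concatenates iterables: [3, 4, 8] + [11, 10, 20].
Therefore result = [3, 4, 8, 11, 10, 20].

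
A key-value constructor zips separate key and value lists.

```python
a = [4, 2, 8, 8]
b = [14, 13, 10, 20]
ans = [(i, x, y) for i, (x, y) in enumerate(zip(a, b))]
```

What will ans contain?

Step 1: enumerate(zip(a, b)) gives index with paired elements:
  i=0: (4, 14)
  i=1: (2, 13)
  i=2: (8, 10)
  i=3: (8, 20)
Therefore ans = [(0, 4, 14), (1, 2, 13), (2, 8, 10), (3, 8, 20)].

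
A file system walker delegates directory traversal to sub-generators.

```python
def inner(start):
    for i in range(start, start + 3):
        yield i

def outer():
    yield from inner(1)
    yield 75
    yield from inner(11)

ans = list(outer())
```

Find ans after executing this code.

Step 1: outer() delegates to inner(1):
  yield 1
  yield 2
  yield 3
Step 2: yield 75
Step 3: Delegates to inner(11):
  yield 11
  yield 12
  yield 13
Therefore ans = [1, 2, 3, 75, 11, 12, 13].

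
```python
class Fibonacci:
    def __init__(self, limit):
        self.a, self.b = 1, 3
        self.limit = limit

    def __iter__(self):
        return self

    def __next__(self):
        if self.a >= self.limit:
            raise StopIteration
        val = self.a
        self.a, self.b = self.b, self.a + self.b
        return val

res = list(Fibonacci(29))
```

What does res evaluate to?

Step 1: Fibonacci-like sequence (a=1, b=3) until >= 29:
  Yield 1, then a,b = 3,4
  Yield 3, then a,b = 4,7
  Yield 4, then a,b = 7,11
  Yield 7, then a,b = 11,18
  Yield 11, then a,b = 18,29
  Yield 18, then a,b = 29,47
Step 2: 29 >= 29, stop.
Therefore res = [1, 3, 4, 7, 11, 18].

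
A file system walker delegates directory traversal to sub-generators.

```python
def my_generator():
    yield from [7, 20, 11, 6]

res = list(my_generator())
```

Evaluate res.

Step 1: yield from delegates to the iterable, yielding each element.
Step 2: Collected values: [7, 20, 11, 6].
Therefore res = [7, 20, 11, 6].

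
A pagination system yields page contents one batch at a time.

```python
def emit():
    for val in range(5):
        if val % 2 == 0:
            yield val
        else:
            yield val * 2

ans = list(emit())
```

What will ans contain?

Step 1: For each val in range(5), yield val if even, else val*2:
  val=0 (even): yield 0
  val=1 (odd): yield 1*2 = 2
  val=2 (even): yield 2
  val=3 (odd): yield 3*2 = 6
  val=4 (even): yield 4
Therefore ans = [0, 2, 2, 6, 4].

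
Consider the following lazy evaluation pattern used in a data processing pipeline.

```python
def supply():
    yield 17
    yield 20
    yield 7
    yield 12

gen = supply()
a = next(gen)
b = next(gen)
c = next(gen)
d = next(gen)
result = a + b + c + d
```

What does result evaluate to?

Step 1: Create generator and consume all values:
  a = next(gen) = 17
  b = next(gen) = 20
  c = next(gen) = 7
  d = next(gen) = 12
Step 2: result = 17 + 20 + 7 + 12 = 56.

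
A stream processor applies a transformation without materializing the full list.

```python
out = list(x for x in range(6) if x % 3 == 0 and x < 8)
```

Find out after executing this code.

Step 1: Filter range(6) where x % 3 == 0 and x < 8:
  x=0: both conditions met, included
  x=1: excluded (1 % 3 != 0)
  x=2: excluded (2 % 3 != 0)
  x=3: both conditions met, included
  x=4: excluded (4 % 3 != 0)
  x=5: excluded (5 % 3 != 0)
Therefore out = [0, 3].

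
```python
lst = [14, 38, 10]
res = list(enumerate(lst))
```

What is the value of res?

Step 1: enumerate pairs each element with its index:
  (0, 14)
  (1, 38)
  (2, 10)
Therefore res = [(0, 14), (1, 38), (2, 10)].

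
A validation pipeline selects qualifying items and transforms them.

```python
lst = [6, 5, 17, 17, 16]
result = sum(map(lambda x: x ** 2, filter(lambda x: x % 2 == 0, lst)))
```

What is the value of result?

Step 1: Filter even numbers from [6, 5, 17, 17, 16]: [6, 16]
Step 2: Square each: [36, 256]
Step 3: Sum = 292.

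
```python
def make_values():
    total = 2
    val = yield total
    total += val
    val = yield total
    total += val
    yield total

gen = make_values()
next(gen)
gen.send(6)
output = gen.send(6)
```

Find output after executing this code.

Step 1: next() -> yield total=2.
Step 2: send(6) -> val=6, total = 2+6 = 8, yield 8.
Step 3: send(6) -> val=6, total = 8+6 = 14, yield 14.
Therefore output = 14.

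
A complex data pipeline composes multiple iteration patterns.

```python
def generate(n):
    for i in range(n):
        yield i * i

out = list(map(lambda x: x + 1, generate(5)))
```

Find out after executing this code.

Step 1: generate(5) yields squares: [0, 1, 4, 9, 16].
Step 2: map adds 1 to each: [1, 2, 5, 10, 17].
Therefore out = [1, 2, 5, 10, 17].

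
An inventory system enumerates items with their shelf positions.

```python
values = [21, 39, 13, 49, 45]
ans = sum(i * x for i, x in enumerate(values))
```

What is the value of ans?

Step 1: Compute i * x for each (i, x) in enumerate([21, 39, 13, 49, 45]):
  i=0, x=21: 0*21 = 0
  i=1, x=39: 1*39 = 39
  i=2, x=13: 2*13 = 26
  i=3, x=49: 3*49 = 147
  i=4, x=45: 4*45 = 180
Step 2: sum = 0 + 39 + 26 + 147 + 180 = 392.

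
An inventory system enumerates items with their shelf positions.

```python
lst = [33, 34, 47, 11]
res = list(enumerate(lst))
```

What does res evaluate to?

Step 1: enumerate pairs each element with its index:
  (0, 33)
  (1, 34)
  (2, 47)
  (3, 11)
Therefore res = [(0, 33), (1, 34), (2, 47), (3, 11)].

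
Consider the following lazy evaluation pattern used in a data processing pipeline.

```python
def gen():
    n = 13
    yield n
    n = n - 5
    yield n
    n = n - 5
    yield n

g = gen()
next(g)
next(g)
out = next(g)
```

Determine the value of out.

Step 1: Trace through generator execution:
  Yield 1: n starts at 13, yield 13
  Yield 2: n = 13 - 5 = 8, yield 8
  Yield 3: n = 8 - 5 = 3, yield 3
Step 2: First next() gets 13, second next() gets the second value, third next() yields 3.
Therefore out = 3.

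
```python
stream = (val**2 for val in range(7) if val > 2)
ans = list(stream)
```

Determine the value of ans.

Step 1: For range(7), keep val > 2, then square:
  val=0: 0 <= 2, excluded
  val=1: 1 <= 2, excluded
  val=2: 2 <= 2, excluded
  val=3: 3 > 2, yield 3**2 = 9
  val=4: 4 > 2, yield 4**2 = 16
  val=5: 5 > 2, yield 5**2 = 25
  val=6: 6 > 2, yield 6**2 = 36
Therefore ans = [9, 16, 25, 36].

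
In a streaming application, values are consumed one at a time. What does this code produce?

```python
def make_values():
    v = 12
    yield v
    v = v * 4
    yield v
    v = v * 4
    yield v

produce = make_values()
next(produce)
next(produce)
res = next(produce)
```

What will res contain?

Step 1: Trace through generator execution:
  Yield 1: v starts at 12, yield 12
  Yield 2: v = 12 * 4 = 48, yield 48
  Yield 3: v = 48 * 4 = 192, yield 192
Step 2: First next() gets 12, second next() gets the second value, third next() yields 192.
Therefore res = 192.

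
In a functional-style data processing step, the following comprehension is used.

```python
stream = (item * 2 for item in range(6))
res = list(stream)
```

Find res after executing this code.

Step 1: For each item in range(6), compute item*2:
  item=0: 0*2 = 0
  item=1: 1*2 = 2
  item=2: 2*2 = 4
  item=3: 3*2 = 6
  item=4: 4*2 = 8
  item=5: 5*2 = 10
Therefore res = [0, 2, 4, 6, 8, 10].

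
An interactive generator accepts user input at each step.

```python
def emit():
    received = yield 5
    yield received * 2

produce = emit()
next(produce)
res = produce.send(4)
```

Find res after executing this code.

Step 1: next(produce) advances to first yield, producing 5.
Step 2: send(4) resumes, received = 4.
Step 3: yield received * 2 = 4 * 2 = 8.
Therefore res = 8.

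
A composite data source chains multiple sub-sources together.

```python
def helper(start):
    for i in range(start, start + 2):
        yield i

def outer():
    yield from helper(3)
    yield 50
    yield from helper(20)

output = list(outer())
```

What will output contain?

Step 1: outer() delegates to helper(3):
  yield 3
  yield 4
Step 2: yield 50
Step 3: Delegates to helper(20):
  yield 20
  yield 21
Therefore output = [3, 4, 50, 20, 21].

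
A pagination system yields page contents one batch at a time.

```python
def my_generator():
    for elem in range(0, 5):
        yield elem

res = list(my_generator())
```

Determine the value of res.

Step 1: The generator yields each value from range(0, 5).
Step 2: list() consumes all yields: [0, 1, 2, 3, 4].
Therefore res = [0, 1, 2, 3, 4].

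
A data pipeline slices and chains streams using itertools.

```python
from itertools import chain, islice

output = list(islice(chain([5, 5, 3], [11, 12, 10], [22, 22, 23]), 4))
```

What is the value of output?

Step 1: chain([5, 5, 3], [11, 12, 10], [22, 22, 23]) = [5, 5, 3, 11, 12, 10, 22, 22, 23].
Step 2: islice takes first 4 elements: [5, 5, 3, 11].
Therefore output = [5, 5, 3, 11].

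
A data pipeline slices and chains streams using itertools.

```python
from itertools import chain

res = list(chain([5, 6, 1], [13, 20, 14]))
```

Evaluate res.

Step 1: chain() concatenates iterables: [5, 6, 1] + [13, 20, 14].
Therefore res = [5, 6, 1, 13, 20, 14].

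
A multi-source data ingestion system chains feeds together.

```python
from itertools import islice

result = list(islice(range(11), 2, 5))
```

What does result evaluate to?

Step 1: islice(range(11), 2, 5) takes elements at indices [2, 5).
Step 2: Elements: [2, 3, 4].
Therefore result = [2, 3, 4].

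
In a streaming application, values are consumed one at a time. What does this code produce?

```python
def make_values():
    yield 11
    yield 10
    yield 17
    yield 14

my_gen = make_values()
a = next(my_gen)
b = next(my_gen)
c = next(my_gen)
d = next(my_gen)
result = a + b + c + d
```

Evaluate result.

Step 1: Create generator and consume all values:
  a = next(my_gen) = 11
  b = next(my_gen) = 10
  c = next(my_gen) = 17
  d = next(my_gen) = 14
Step 2: result = 11 + 10 + 17 + 14 = 52.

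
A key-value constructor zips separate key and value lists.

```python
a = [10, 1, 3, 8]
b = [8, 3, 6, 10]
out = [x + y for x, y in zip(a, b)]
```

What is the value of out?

Step 1: Add corresponding elements:
  10 + 8 = 18
  1 + 3 = 4
  3 + 6 = 9
  8 + 10 = 18
Therefore out = [18, 4, 9, 18].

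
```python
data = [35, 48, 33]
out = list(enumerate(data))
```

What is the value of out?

Step 1: enumerate pairs each element with its index:
  (0, 35)
  (1, 48)
  (2, 33)
Therefore out = [(0, 35), (1, 48), (2, 33)].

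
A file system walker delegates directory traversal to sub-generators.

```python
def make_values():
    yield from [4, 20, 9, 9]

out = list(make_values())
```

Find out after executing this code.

Step 1: yield from delegates to the iterable, yielding each element.
Step 2: Collected values: [4, 20, 9, 9].
Therefore out = [4, 20, 9, 9].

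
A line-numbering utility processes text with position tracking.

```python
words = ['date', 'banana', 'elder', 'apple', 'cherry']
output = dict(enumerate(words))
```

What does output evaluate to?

Step 1: enumerate pairs indices with words:
  0 -> 'date'
  1 -> 'banana'
  2 -> 'elder'
  3 -> 'apple'
  4 -> 'cherry'
Therefore output = {0: 'date', 1: 'banana', 2: 'elder', 3: 'apple', 4: 'cherry'}.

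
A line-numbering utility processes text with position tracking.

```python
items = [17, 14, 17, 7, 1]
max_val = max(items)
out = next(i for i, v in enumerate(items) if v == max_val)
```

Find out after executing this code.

Step 1: max([17, 14, 17, 7, 1]) = 17.
Step 2: Find first index where value == 17:
  Index 0: 17 == 17, found!
Therefore out = 0.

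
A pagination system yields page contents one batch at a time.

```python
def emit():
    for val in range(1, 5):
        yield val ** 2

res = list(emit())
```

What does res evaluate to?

Step 1: For each val in range(1, 5), yield val**2:
  val=1: yield 1**2 = 1
  val=2: yield 2**2 = 4
  val=3: yield 3**2 = 9
  val=4: yield 4**2 = 16
Therefore res = [1, 4, 9, 16].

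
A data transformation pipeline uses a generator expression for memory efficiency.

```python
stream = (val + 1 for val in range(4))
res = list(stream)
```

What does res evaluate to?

Step 1: For each val in range(4), compute val+1:
  val=0: 0+1 = 1
  val=1: 1+1 = 2
  val=2: 2+1 = 3
  val=3: 3+1 = 4
Therefore res = [1, 2, 3, 4].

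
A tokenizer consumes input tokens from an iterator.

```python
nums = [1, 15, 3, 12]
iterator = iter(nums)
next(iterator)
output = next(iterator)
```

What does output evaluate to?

Step 1: Create iterator over [1, 15, 3, 12].
Step 2: next() consumes 1.
Step 3: next() returns 15.
Therefore output = 15.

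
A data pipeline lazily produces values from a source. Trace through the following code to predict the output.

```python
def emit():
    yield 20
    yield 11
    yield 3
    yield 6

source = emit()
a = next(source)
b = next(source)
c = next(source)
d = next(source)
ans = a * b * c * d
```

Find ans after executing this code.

Step 1: Create generator and consume all values:
  a = next(source) = 20
  b = next(source) = 11
  c = next(source) = 3
  d = next(source) = 6
Step 2: ans = 20 * 11 * 3 * 6 = 3960.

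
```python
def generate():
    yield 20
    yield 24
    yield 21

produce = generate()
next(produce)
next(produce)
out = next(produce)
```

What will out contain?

Step 1: generate() creates a generator.
Step 2: next(produce) yields 20 (consumed and discarded).
Step 3: next(produce) yields 24 (consumed and discarded).
Step 4: next(produce) yields 21, assigned to out.
Therefore out = 21.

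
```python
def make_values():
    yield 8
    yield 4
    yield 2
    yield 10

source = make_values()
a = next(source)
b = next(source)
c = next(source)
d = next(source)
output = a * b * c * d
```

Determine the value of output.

Step 1: Create generator and consume all values:
  a = next(source) = 8
  b = next(source) = 4
  c = next(source) = 2
  d = next(source) = 10
Step 2: output = 8 * 4 * 2 * 10 = 640.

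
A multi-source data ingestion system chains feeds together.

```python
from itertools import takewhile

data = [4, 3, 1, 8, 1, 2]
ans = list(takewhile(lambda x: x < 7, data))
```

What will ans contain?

Step 1: takewhile stops at first element >= 7:
  4 < 7: take
  3 < 7: take
  1 < 7: take
  8 >= 7: stop
Therefore ans = [4, 3, 1].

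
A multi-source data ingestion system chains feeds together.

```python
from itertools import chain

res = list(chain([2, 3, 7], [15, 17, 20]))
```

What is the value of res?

Step 1: chain() concatenates iterables: [2, 3, 7] + [15, 17, 20].
Therefore res = [2, 3, 7, 15, 17, 20].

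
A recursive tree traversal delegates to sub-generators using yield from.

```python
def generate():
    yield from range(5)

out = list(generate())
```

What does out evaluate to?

Step 1: yield from delegates to the iterable, yielding each element.
Step 2: Collected values: [0, 1, 2, 3, 4].
Therefore out = [0, 1, 2, 3, 4].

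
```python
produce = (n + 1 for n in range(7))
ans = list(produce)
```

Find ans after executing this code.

Step 1: For each n in range(7), compute n+1:
  n=0: 0+1 = 1
  n=1: 1+1 = 2
  n=2: 2+1 = 3
  n=3: 3+1 = 4
  n=4: 4+1 = 5
  n=5: 5+1 = 6
  n=6: 6+1 = 7
Therefore ans = [1, 2, 3, 4, 5, 6, 7].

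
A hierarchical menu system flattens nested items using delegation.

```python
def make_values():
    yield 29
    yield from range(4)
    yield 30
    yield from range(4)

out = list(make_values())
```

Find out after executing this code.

Step 1: Trace yields in order:
  yield 29
  yield 0
  yield 1
  yield 2
  yield 3
  yield 30
  yield 0
  yield 1
  yield 2
  yield 3
Therefore out = [29, 0, 1, 2, 3, 30, 0, 1, 2, 3].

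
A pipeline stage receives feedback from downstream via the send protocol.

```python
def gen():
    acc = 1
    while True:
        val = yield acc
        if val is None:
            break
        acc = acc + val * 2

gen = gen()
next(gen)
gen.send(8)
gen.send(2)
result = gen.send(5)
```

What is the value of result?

Step 1: next() -> yield acc=1.
Step 2: send(8) -> val=8, acc = 1 + 8*2 = 17, yield 17.
Step 3: send(2) -> val=2, acc = 17 + 2*2 = 21, yield 21.
Step 4: send(5) -> val=5, acc = 21 + 5*2 = 31, yield 31.
Therefore result = 31.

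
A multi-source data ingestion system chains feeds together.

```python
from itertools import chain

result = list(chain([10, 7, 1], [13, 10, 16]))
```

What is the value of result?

Step 1: chain() concatenates iterables: [10, 7, 1] + [13, 10, 16].
Therefore result = [10, 7, 1, 13, 10, 16].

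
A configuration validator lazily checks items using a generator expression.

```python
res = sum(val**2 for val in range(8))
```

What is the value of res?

Step 1: Compute val**2 for each val in range(8):
  val=0: 0**2 = 0
  val=1: 1**2 = 1
  val=2: 2**2 = 4
  val=3: 3**2 = 9
  val=4: 4**2 = 16
  val=5: 5**2 = 25
  val=6: 6**2 = 36
  val=7: 7**2 = 49
Step 2: sum = 0 + 1 + 4 + 9 + 16 + 25 + 36 + 49 = 140.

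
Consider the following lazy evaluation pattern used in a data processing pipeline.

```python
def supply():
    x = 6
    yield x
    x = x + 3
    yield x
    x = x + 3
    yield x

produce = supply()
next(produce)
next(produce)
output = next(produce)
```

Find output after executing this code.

Step 1: Trace through generator execution:
  Yield 1: x starts at 6, yield 6
  Yield 2: x = 6 + 3 = 9, yield 9
  Yield 3: x = 9 + 3 = 12, yield 12
Step 2: First next() gets 6, second next() gets the second value, third next() yields 12.
Therefore output = 12.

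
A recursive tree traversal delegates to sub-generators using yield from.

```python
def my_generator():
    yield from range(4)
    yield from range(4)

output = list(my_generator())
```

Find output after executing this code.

Step 1: Trace yields in order:
  yield 0
  yield 1
  yield 2
  yield 3
  yield 0
  yield 1
  yield 2
  yield 3
Therefore output = [0, 1, 2, 3, 0, 1, 2, 3].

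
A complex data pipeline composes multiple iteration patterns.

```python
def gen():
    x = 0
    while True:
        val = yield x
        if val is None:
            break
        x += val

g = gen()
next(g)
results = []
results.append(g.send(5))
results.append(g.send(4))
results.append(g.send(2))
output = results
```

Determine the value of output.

Step 1: next(g) -> yield 0.
Step 2: send(5) -> x = 5, yield 5.
Step 3: send(4) -> x = 9, yield 9.
Step 4: send(2) -> x = 11, yield 11.
Therefore output = [5, 9, 11].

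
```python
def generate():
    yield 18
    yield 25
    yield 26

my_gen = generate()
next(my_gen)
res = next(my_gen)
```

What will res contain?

Step 1: generate() creates a generator.
Step 2: next(my_gen) yields 18 (consumed and discarded).
Step 3: next(my_gen) yields 25, assigned to res.
Therefore res = 25.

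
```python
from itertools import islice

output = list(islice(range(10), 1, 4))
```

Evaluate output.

Step 1: islice(range(10), 1, 4) takes elements at indices [1, 4).
Step 2: Elements: [1, 2, 3].
Therefore output = [1, 2, 3].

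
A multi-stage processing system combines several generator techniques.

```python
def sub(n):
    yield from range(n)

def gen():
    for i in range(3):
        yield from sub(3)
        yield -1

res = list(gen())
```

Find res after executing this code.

Step 1: For each i in range(3):
  i=0: yield from sub(3) -> [0, 1, 2], then yield -1
  i=1: yield from sub(3) -> [0, 1, 2], then yield -1
  i=2: yield from sub(3) -> [0, 1, 2], then yield -1
Therefore res = [0, 1, 2, -1, 0, 1, 2, -1, 0, 1, 2, -1].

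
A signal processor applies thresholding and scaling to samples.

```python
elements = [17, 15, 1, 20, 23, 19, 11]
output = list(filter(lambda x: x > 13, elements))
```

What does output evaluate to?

Step 1: Filter elements > 13:
  17: kept
  15: kept
  1: removed
  20: kept
  23: kept
  19: kept
  11: removed
Therefore output = [17, 15, 20, 23, 19].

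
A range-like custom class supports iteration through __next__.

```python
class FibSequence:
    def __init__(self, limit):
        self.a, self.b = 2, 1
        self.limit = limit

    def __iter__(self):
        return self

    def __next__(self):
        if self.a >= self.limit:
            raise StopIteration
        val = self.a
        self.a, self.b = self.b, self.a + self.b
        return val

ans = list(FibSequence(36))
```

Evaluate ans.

Step 1: Fibonacci-like sequence (a=2, b=1) until >= 36:
  Yield 2, then a,b = 1,3
  Yield 1, then a,b = 3,4
  Yield 3, then a,b = 4,7
  Yield 4, then a,b = 7,11
  Yield 7, then a,b = 11,18
  Yield 11, then a,b = 18,29
  Yield 18, then a,b = 29,47
  Yield 29, then a,b = 47,76
Step 2: 47 >= 36, stop.
Therefore ans = [2, 1, 3, 4, 7, 11, 18, 29].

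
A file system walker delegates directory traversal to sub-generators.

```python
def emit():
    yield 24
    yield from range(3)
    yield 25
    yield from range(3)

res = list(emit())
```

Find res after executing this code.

Step 1: Trace yields in order:
  yield 24
  yield 0
  yield 1
  yield 2
  yield 25
  yield 0
  yield 1
  yield 2
Therefore res = [24, 0, 1, 2, 25, 0, 1, 2].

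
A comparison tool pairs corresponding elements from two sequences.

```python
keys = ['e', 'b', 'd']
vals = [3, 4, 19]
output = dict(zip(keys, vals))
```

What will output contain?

Step 1: zip pairs keys with values:
  'e' -> 3
  'b' -> 4
  'd' -> 19
Therefore output = {'e': 3, 'b': 4, 'd': 19}.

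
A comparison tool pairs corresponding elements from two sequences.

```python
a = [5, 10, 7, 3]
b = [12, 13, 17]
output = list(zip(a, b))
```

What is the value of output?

Step 1: zip stops at shortest (len(a)=4, len(b)=3):
  Index 0: (5, 12)
  Index 1: (10, 13)
  Index 2: (7, 17)
Step 2: Last element of a (3) has no pair, dropped.
Therefore output = [(5, 12), (10, 13), (7, 17)].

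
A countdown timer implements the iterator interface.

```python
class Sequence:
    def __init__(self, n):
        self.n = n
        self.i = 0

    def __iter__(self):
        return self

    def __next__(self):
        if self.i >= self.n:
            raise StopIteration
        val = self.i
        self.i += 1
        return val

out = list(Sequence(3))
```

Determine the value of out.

Step 1: Sequence(3) creates an iterator counting 0 to 2.
Step 2: list() consumes all values: [0, 1, 2].
Therefore out = [0, 1, 2].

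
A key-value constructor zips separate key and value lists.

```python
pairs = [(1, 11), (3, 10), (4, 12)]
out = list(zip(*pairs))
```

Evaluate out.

Step 1: zip(*pairs) transposes: unzips [(1, 11), (3, 10), (4, 12)] into separate sequences.
Step 2: First elements: (1, 3, 4), second elements: (11, 10, 12).
Therefore out = [(1, 3, 4), (11, 10, 12)].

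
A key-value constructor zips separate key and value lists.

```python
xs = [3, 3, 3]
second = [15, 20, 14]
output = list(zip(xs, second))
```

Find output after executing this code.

Step 1: zip pairs elements at same index:
  Index 0: (3, 15)
  Index 1: (3, 20)
  Index 2: (3, 14)
Therefore output = [(3, 15), (3, 20), (3, 14)].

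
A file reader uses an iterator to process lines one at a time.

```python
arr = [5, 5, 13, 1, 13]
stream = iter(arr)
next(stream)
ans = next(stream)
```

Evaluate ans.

Step 1: Create iterator over [5, 5, 13, 1, 13].
Step 2: next() consumes 5.
Step 3: next() returns 5.
Therefore ans = 5.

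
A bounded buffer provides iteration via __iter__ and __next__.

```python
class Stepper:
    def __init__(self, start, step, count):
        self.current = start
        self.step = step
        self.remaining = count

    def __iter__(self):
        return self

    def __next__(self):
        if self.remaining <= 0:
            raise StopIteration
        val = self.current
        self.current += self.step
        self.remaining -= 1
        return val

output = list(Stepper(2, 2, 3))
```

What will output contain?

Step 1: Stepper starts at 2, increments by 2, for 3 steps:
  Yield 2, then current += 2
  Yield 4, then current += 2
  Yield 6, then current += 2
Therefore output = [2, 4, 6].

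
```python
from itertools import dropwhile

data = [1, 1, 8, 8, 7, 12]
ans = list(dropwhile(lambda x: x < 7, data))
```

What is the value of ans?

Step 1: dropwhile drops elements while < 7:
  1 < 7: dropped
  1 < 7: dropped
  8: kept (dropping stopped)
Step 2: Remaining elements kept regardless of condition.
Therefore ans = [8, 8, 7, 12].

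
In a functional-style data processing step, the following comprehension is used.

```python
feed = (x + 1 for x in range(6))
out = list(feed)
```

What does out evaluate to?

Step 1: For each x in range(6), compute x+1:
  x=0: 0+1 = 1
  x=1: 1+1 = 2
  x=2: 2+1 = 3
  x=3: 3+1 = 4
  x=4: 4+1 = 5
  x=5: 5+1 = 6
Therefore out = [1, 2, 3, 4, 5, 6].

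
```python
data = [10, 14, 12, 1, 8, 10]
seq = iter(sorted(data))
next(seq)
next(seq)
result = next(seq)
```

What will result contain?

Step 1: sorted([10, 14, 12, 1, 8, 10]) = [1, 8, 10, 10, 12, 14].
Step 2: Create iterator and skip 2 elements.
Step 3: next() returns 10.
Therefore result = 10.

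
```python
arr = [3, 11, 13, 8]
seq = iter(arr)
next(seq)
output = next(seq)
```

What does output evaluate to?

Step 1: Create iterator over [3, 11, 13, 8].
Step 2: next() consumes 3.
Step 3: next() returns 11.
Therefore output = 11.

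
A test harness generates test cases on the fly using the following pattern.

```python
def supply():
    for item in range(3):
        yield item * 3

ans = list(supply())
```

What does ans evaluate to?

Step 1: For each item in range(3), yield item * 3:
  item=0: yield 0 * 3 = 0
  item=1: yield 1 * 3 = 3
  item=2: yield 2 * 3 = 6
Therefore ans = [0, 3, 6].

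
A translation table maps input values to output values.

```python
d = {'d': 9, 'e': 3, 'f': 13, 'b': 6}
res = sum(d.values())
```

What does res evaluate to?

Step 1: d.values() = [9, 3, 13, 6].
Step 2: sum = 31.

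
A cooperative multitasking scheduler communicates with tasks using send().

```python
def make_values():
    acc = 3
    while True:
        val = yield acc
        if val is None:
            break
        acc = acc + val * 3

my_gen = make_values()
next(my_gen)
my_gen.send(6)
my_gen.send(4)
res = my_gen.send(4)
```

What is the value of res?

Step 1: next() -> yield acc=3.
Step 2: send(6) -> val=6, acc = 3 + 6*3 = 21, yield 21.
Step 3: send(4) -> val=4, acc = 21 + 4*3 = 33, yield 33.
Step 4: send(4) -> val=4, acc = 33 + 4*3 = 45, yield 45.
Therefore res = 45.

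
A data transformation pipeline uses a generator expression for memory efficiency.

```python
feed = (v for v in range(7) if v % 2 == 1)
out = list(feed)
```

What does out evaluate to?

Step 1: Filter range(7) keeping only odd values:
  v=0: even, excluded
  v=1: odd, included
  v=2: even, excluded
  v=3: odd, included
  v=4: even, excluded
  v=5: odd, included
  v=6: even, excluded
Therefore out = [1, 3, 5].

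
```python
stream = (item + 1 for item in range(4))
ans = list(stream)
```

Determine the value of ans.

Step 1: For each item in range(4), compute item+1:
  item=0: 0+1 = 1
  item=1: 1+1 = 2
  item=2: 2+1 = 3
  item=3: 3+1 = 4
Therefore ans = [1, 2, 3, 4].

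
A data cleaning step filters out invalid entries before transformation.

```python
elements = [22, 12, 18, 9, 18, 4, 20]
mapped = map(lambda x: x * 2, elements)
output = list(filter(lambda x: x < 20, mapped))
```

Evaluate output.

Step 1: Map x * 2:
  22 -> 44
  12 -> 24
  18 -> 36
  9 -> 18
  18 -> 36
  4 -> 8
  20 -> 40
Step 2: Filter for < 20:
  44: removed
  24: removed
  36: removed
  18: kept
  36: removed
  8: kept
  40: removed
Therefore output = [18, 8].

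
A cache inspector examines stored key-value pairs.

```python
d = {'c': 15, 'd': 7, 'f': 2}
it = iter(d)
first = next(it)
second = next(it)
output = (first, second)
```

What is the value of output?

Step 1: iter(d) iterates over keys: ['c', 'd', 'f'].
Step 2: first = next(it) = 'c', second = next(it) = 'd'.
Therefore output = ('c', 'd').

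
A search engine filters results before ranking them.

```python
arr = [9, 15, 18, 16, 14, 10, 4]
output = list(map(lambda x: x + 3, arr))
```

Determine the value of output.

Step 1: Apply lambda x: x + 3 to each element:
  9 -> 12
  15 -> 18
  18 -> 21
  16 -> 19
  14 -> 17
  10 -> 13
  4 -> 7
Therefore output = [12, 18, 21, 19, 17, 13, 7].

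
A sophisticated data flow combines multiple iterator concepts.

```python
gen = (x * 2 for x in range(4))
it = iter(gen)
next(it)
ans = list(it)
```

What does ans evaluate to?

Step 1: Generator produces [0, 2, 4, 6].
Step 2: next(it) consumes first element (0).
Step 3: list(it) collects remaining: [2, 4, 6].
Therefore ans = [2, 4, 6].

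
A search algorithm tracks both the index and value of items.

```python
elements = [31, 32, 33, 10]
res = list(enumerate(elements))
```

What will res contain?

Step 1: enumerate pairs each element with its index:
  (0, 31)
  (1, 32)
  (2, 33)
  (3, 10)
Therefore res = [(0, 31), (1, 32), (2, 33), (3, 10)].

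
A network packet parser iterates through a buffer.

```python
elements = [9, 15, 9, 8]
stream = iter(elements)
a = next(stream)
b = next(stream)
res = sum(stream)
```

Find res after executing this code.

Step 1: Create iterator over [9, 15, 9, 8].
Step 2: a = next() = 9, b = next() = 15.
Step 3: sum() of remaining [9, 8] = 17.
Therefore res = 17.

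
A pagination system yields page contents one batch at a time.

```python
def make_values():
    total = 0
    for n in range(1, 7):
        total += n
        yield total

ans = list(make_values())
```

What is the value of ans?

Step 1: Generator accumulates running sum:
  n=1: total = 1, yield 1
  n=2: total = 3, yield 3
  n=3: total = 6, yield 6
  n=4: total = 10, yield 10
  n=5: total = 15, yield 15
  n=6: total = 21, yield 21
Therefore ans = [1, 3, 6, 10, 15, 21].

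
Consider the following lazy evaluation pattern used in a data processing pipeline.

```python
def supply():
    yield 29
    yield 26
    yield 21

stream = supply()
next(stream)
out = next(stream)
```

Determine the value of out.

Step 1: supply() creates a generator.
Step 2: next(stream) yields 29 (consumed and discarded).
Step 3: next(stream) yields 26, assigned to out.
Therefore out = 26.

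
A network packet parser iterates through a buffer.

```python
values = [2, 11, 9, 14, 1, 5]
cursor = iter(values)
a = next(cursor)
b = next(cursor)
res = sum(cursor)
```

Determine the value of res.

Step 1: Create iterator over [2, 11, 9, 14, 1, 5].
Step 2: a = next() = 2, b = next() = 11.
Step 3: sum() of remaining [9, 14, 1, 5] = 29.
Therefore res = 29.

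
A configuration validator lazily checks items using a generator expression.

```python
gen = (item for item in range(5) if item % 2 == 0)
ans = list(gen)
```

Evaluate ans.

Step 1: Filter range(5) keeping only even values:
  item=0: even, included
  item=1: odd, excluded
  item=2: even, included
  item=3: odd, excluded
  item=4: even, included
Therefore ans = [0, 2, 4].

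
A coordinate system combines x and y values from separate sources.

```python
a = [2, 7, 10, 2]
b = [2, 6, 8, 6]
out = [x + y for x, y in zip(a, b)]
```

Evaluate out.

Step 1: Add corresponding elements:
  2 + 2 = 4
  7 + 6 = 13
  10 + 8 = 18
  2 + 6 = 8
Therefore out = [4, 13, 18, 8].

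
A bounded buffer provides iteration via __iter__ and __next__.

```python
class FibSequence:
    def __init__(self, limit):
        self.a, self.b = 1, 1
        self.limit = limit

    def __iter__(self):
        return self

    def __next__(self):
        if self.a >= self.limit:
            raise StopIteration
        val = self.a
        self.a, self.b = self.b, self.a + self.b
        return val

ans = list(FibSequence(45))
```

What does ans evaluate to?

Step 1: Fibonacci-like sequence (a=1, b=1) until >= 45:
  Yield 1, then a,b = 1,2
  Yield 1, then a,b = 2,3
  Yield 2, then a,b = 3,5
  Yield 3, then a,b = 5,8
  Yield 5, then a,b = 8,13
  Yield 8, then a,b = 13,21
  Yield 13, then a,b = 21,34
  Yield 21, then a,b = 34,55
  Yield 34, then a,b = 55,89
Step 2: 55 >= 45, stop.
Therefore ans = [1, 1, 2, 3, 5, 8, 13, 21, 34].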